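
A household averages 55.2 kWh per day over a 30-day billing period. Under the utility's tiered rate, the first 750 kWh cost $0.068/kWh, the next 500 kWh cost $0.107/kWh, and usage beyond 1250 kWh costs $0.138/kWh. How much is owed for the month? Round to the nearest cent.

Usage = 55.2 kWh/day × 30 days = 1656 kWh
First 750 kWh × $0.068 = $51.00
Next 500 kWh × $0.107 = $53.50
Remaining 406 kWh × $0.138 = $56.03
Total = $160.53

$160.53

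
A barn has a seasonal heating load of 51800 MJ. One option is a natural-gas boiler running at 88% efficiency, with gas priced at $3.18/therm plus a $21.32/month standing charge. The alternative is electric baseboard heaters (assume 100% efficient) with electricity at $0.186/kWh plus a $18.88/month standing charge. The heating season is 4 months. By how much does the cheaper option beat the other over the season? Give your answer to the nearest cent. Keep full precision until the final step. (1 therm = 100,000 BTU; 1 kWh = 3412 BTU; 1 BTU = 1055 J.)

Heat load = 51800 MJ = 51,800,000,000 J / 1055 = 49,099,526 BTU
Gas: input = 49,099,526 / 0.88 = 55,794,916 BTU = 557.9 therm → 557.9 × $3.18 = $1,774.28; + 4 × $21.32 standing = $1,859.56
Electric: 49,099,526 BTU / 3412 = 14,390 kWh → × $0.186 = $2,676.59; + 4 × $18.88 standing = $2,752.11
Difference = |$1,859.56 − $2,752.11| = $892.55

$892.55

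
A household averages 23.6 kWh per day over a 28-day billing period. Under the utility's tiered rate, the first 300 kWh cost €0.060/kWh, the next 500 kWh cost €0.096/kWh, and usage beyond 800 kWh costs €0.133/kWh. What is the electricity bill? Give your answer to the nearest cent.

Usage = 23.6 kWh/day × 28 days = 660.8 kWh
First 300 kWh × €0.060 = €18.00
Next 360.8 kWh × €0.096 = €34.64
Remaining tier: 0 kWh (not reached)
Total = €52.64

€52.64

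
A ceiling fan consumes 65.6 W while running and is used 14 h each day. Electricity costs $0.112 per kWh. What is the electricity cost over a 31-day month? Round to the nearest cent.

Energy = 65.6 W × 14 h/day × 31 days = 28,470 Wh = 28.47 kWh
Cost = 28.47 kWh × $0.112/kWh = $3.19

$3.19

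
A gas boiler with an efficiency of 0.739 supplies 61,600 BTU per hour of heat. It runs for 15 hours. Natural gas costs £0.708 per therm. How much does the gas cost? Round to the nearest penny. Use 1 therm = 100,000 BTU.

£8.85

Heat delivered = 61,600 BTU/h × 15 h = 924,000 BTU
Gas input = 924,000 / 0.739 = 1,250,338 BTU
= 1,250,338 / 100,000 = 12.5 therm
Cost = 12.5 × £0.708/therm = £8.85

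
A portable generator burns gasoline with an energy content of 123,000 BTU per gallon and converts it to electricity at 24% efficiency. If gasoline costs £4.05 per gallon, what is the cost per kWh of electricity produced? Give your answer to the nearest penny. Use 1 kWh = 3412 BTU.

Electrical output per gallon = 123,000 BTU × 0.24 / 3412 BTU/kWh = 8.652 kWh
Cost per kWh = £4.05 / 8.652 kWh = £0.468

£0.47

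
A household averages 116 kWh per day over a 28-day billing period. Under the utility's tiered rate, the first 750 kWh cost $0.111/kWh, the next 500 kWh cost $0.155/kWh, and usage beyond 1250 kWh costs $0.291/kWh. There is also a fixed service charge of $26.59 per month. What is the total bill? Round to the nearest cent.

Usage = 116 kWh/day × 28 days = 3248 kWh
First 750 kWh × $0.111 = $83.25
Next 500 kWh × $0.155 = $77.50
Remaining 1998 kWh × $0.291 = $581.42
Energy charge = $742.17; + service $26.59 = $768.76

$768.76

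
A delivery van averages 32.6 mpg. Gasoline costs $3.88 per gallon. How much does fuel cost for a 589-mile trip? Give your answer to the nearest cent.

$70.10

Fuel = 589 mi / 32.6 mpg = 18.07 gal
Cost = 18.07 gal × $3.88/gal = $70.10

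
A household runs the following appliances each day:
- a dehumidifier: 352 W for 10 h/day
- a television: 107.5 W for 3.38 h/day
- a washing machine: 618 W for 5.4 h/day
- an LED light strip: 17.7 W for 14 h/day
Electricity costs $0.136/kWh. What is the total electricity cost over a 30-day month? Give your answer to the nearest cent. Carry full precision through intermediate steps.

$30.47

dehumidifier: 352 W × 10 h × 30 d = 105,600 Wh = 105.6 kWh
television: 107.5 W × 3.38 h × 30 d = 10,900 Wh = 10.9 kWh
washing machine: 618 W × 5.4 h × 30 d = 100,116 Wh = 100.1 kWh
LED light strip: 17.7 W × 14 h × 30 d = 7,434 Wh = 7.434 kWh
Total energy = 105.6 + 10.9 + 100.1 + 7.434 = 224.1 kWh
Cost = 224.1 kWh × $0.136 = $30.47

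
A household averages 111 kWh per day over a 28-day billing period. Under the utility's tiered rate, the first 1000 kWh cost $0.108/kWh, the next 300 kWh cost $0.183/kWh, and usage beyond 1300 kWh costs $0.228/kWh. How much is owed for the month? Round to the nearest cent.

Usage = 111 kWh/day × 28 days = 3108 kWh
First 1000 kWh × $0.108 = $108.00
Next 300 kWh × $0.183 = $54.90
Remaining 1808 kWh × $0.228 = $412.22
Total = $575.12

$575.12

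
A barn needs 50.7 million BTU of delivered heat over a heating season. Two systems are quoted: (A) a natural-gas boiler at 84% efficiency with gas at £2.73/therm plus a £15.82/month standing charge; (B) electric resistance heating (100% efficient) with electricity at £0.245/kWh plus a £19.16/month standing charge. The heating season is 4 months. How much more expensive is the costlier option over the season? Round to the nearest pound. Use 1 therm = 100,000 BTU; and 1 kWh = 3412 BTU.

£2006

Heat load = 50.7 × 10⁶ BTU = 50,700,000 BTU
Gas: input = 50,700,000 / 0.84 = 60,357,143 BTU = 603.6 therm → 603.6 × £2.73 = £1,647.75; + 4 × £15.82 standing = £1,711.03
Electric: 50,700,000 BTU / 3412 = 14,860 kWh → × £0.245 = £3,640.53; + 4 × £19.16 standing = £3,717.17
Difference = |£1,711.03 − £3,717.17| = £2,006.14 ≈ £2006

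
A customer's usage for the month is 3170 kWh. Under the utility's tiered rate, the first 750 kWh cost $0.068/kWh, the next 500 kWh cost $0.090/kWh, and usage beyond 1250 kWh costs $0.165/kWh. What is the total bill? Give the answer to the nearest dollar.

First 750 kWh × $0.068 = $51.00
Next 500 kWh × $0.090 = $45.00
Remaining 1920 kWh × $0.165 = $316.80
Total = $412.80 ≈ $413

$413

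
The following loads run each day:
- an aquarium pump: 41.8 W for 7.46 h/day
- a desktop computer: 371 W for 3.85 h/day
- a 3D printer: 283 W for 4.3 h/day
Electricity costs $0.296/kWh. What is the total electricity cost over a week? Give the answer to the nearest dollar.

aquarium pump: 41.8 W × 7.46 h × 7 d = 2,183 Wh = 2.183 kWh
desktop computer: 371 W × 3.85 h × 7 d = 9,998 Wh = 9.998 kWh
3D printer: 283 W × 4.3 h × 7 d = 8,518 Wh = 8.518 kWh
Total energy = 2.183 + 9.998 + 8.518 = 20.7 kWh
Cost = 20.7 kWh × $0.296 = $6.13 ≈ $6

$6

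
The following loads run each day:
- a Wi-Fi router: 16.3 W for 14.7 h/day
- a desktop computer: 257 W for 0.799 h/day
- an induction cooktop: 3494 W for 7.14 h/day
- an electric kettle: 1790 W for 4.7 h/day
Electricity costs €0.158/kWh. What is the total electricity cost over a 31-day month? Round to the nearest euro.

Wi-Fi router: 16.3 W × 14.7 h × 31 d = 7,428 Wh = 7.428 kWh
desktop computer: 257 W × 0.799 h × 31 d = 6,366 Wh = 6.366 kWh
induction cooktop: 3494 W × 7.14 h × 31 d = 773,362 Wh = 773.4 kWh
electric kettle: 1790 W × 4.7 h × 31 d = 260,803 Wh = 260.8 kWh
Total energy = 7.428 + 6.366 + 773.4 + 260.8 = 1,048 kWh
Cost = 1,048 kWh × €0.158 = €165.58 ≈ €166

€166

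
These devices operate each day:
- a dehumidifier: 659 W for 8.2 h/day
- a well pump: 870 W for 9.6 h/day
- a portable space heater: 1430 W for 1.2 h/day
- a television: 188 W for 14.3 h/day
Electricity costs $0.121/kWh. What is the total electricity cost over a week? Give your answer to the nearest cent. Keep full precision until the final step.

dehumidifier: 659 W × 8.2 h × 7 d = 37,827 Wh = 37.83 kWh
well pump: 870 W × 9.6 h × 7 d = 58,464 Wh = 58.46 kWh
portable space heater: 1430 W × 1.2 h × 7 d = 12,012 Wh = 12.01 kWh
television: 188 W × 14.3 h × 7 d = 18,819 Wh = 18.82 kWh
Total energy = 37.83 + 58.46 + 12.01 + 18.82 = 127.1 kWh
Cost = 127.1 kWh × $0.121 = $15.38

$15.38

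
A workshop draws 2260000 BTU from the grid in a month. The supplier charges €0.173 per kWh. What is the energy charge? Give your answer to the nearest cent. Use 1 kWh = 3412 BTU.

2260000 BTU × (0.00029308 kWh/BTU) = 662.4 kWh
Cost = 662.4 kWh × €0.173/kWh = €114.59

€114.59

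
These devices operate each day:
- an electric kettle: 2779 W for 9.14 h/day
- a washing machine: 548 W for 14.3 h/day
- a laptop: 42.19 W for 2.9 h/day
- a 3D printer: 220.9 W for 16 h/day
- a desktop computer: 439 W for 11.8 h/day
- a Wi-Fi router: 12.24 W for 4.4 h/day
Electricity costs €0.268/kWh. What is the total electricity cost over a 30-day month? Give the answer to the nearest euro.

electric kettle: 2779 W × 9.14 h × 30 d = 762,002 Wh = 762 kWh
washing machine: 548 W × 14.3 h × 30 d = 235,092 Wh = 235.1 kWh
laptop: 42.19 W × 2.9 h × 30 d = 3,671 Wh = 3.671 kWh
3D printer: 220.9 W × 16 h × 30 d = 106,032 Wh = 106 kWh
desktop computer: 439 W × 11.8 h × 30 d = 155,406 Wh = 155.4 kWh
Wi-Fi router: 12.24 W × 4.4 h × 30 d = 1,616 Wh = 1.616 kWh
Total energy = 762 + 235.1 + 3.671 + 106 + 155.4 + 1.616 = 1,264 kWh
Cost = 1,264 kWh × €0.268 = €338.70 ≈ €339

€339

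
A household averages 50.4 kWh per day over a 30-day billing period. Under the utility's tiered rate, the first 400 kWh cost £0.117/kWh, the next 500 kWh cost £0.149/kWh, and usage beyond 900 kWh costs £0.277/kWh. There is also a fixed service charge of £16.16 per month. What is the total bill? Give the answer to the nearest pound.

£307

Usage = 50.4 kWh/day × 30 days = 1512 kWh
First 400 kWh × £0.117 = £46.80
Next 500 kWh × £0.149 = £74.50
Remaining 612 kWh × £0.277 = £169.52
Energy charge = £290.82; + service £16.16 = £306.98 ≈ £307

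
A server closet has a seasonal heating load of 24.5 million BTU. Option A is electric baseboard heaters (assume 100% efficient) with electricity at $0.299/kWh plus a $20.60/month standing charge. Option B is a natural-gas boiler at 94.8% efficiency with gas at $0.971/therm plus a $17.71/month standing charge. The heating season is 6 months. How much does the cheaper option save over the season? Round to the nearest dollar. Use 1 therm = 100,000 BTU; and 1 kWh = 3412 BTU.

$1913

Heat load = 24.5 × 10⁶ BTU = 24,500,000 BTU
Gas: input = 24,500,000 / 0.948 = 25,843,882 BTU = 258.4 therm → 258.4 × $0.971 = $250.94; + 6 × $17.71 standing = $357.20
Electric: 24,500,000 BTU / 3412 = 7,181 kWh → × $0.299 = $2,146.98; + 6 × $20.60 standing = $2,270.58
Difference = |$357.20 − $2,270.58| = $1,913.38 ≈ $1913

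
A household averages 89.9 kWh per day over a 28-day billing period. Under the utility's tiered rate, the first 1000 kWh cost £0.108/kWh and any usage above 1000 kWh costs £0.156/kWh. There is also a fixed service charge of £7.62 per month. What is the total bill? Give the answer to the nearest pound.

Usage = 89.9 kWh/day × 28 days = 2517.2 kWh
First 1000 kWh × £0.108 = £108.00
Remaining 1517.2 kWh × £0.156 = £236.68
Energy charge = £344.68; + service £7.62 = £352.30 ≈ £352

£352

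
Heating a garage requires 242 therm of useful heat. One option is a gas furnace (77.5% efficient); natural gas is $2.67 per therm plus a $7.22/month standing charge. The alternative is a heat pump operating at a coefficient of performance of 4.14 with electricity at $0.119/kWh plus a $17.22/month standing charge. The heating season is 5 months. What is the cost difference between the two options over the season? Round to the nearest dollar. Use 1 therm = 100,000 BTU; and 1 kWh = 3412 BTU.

Heat load = 242 therm × 100,000 = 24,200,000 BTU
Gas: input = 24,200,000 / 0.775 = 31,225,806 BTU = 312.3 therm → 312.3 × $2.67 = $833.73; + 5 × $7.22 standing = $869.83
Heat pump: 24,200,000 BTU / 3412 = 7,093 kWh heat; / 4.14 = 1,713 kWh in → × $0.119 = $203.87; + 5 × $17.22 standing = $289.97
Difference = |$869.83 − $289.97| = $579.86 ≈ $580

$580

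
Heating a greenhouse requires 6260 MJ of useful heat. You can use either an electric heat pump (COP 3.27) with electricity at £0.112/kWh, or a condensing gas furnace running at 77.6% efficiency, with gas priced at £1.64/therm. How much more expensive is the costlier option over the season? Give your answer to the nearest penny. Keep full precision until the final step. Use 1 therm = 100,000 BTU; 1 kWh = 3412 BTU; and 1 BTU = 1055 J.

£65.84

Heat load = 6260 MJ = 6,260,000,000 J / 1055 = 5,933,649 BTU
Gas: input = 5,933,649 / 0.776 = 7,646,455 BTU = 76.46 therm → 76.46 × £1.64 = £125.40
Heat pump: 5,933,649 BTU / 3412 = 1,739 kWh heat; / 3.27 = 531.8 kWh in → × £0.112 = £59.56
Difference = |£125.40 − £59.56| = £65.84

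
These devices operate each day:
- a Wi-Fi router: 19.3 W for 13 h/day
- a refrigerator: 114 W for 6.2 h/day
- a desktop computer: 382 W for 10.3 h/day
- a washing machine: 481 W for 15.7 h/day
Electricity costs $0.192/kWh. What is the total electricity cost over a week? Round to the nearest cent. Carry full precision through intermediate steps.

$16.72

Wi-Fi router: 19.3 W × 13 h × 7 d = 1,756 Wh = 1.756 kWh
refrigerator: 114 W × 6.2 h × 7 d = 4,948 Wh = 4.948 kWh
desktop computer: 382 W × 10.3 h × 7 d = 27,542 Wh = 27.54 kWh
washing machine: 481 W × 15.7 h × 7 d = 52,862 Wh = 52.86 kWh
Total energy = 1.756 + 4.948 + 27.54 + 52.86 = 87.11 kWh
Cost = 87.11 kWh × $0.192 = $16.72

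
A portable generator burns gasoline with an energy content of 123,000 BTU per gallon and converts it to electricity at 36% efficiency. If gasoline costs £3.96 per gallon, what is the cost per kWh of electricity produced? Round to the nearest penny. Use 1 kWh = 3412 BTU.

Electrical output per gallon = 123,000 BTU × 0.36 / 3412 BTU/kWh = 12.98 kWh
Cost per kWh = £3.96 / 12.98 kWh = £0.305

£0.31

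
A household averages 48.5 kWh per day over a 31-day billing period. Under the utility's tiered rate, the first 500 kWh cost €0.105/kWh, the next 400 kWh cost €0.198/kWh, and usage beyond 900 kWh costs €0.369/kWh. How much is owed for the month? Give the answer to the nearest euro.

Usage = 48.5 kWh/day × 31 days = 1503.5 kWh
First 500 kWh × €0.105 = €52.50
Next 400 kWh × €0.198 = €79.20
Remaining 603.5 kWh × €0.369 = €222.69
Total = €354.39 ≈ €354

€354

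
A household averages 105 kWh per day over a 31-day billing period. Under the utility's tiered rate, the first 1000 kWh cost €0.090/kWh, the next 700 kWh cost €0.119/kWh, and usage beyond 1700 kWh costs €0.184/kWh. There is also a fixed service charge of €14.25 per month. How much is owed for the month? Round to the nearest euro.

€474

Usage = 105 kWh/day × 31 days = 3255 kWh
First 1000 kWh × €0.090 = €90.00
Next 700 kWh × €0.119 = €83.30
Remaining 1555 kWh × €0.184 = €286.12
Energy charge = €459.42; + service €14.25 = €473.67 ≈ €474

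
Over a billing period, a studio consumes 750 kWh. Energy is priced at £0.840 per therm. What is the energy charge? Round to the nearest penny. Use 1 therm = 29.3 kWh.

£21.50

750 kWh × (0.03413 therm/kWh) = 25.6 therm
Cost = 25.6 therm × £0.840/therm = £21.50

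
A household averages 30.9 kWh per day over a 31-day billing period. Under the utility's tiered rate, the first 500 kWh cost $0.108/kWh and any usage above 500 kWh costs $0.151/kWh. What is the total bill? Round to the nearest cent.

Usage = 30.9 kWh/day × 31 days = 957.9 kWh
First 500 kWh × $0.108 = $54.00
Remaining 457.9 kWh × $0.151 = $69.14
Total = $123.14

$123.14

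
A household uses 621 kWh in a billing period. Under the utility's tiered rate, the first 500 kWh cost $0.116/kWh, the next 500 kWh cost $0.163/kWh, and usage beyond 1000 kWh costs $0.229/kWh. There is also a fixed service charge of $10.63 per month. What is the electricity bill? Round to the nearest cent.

$88.35

First 500 kWh × $0.116 = $58.00
Next 121 kWh × $0.163 = $19.72
Remaining tier: 0 kWh (not reached)
Energy charge = $77.72; + service $10.63 = $88.35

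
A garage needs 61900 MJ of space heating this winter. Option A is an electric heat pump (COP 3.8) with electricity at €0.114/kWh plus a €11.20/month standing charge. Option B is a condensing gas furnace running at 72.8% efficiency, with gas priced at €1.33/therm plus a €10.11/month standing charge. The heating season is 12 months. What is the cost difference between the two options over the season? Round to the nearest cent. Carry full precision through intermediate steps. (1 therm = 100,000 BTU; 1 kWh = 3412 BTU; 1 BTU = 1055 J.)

€542.95

Heat load = 61900 MJ = 61,900,000,000 J / 1055 = 58,672,986 BTU
Gas: input = 58,672,986 / 0.728 = 80,594,761 BTU = 805.9 therm → 805.9 × €1.33 = €1,071.91; + 12 × €10.11 standing = €1,193.23
Heat pump: 58,672,986 BTU / 3412 = 17,200 kWh heat; / 3.8 = 4,525 kWh in → × €0.114 = €515.88; + 12 × €11.20 standing = €650.28
Difference = |€1,193.23 − €650.28| = €542.95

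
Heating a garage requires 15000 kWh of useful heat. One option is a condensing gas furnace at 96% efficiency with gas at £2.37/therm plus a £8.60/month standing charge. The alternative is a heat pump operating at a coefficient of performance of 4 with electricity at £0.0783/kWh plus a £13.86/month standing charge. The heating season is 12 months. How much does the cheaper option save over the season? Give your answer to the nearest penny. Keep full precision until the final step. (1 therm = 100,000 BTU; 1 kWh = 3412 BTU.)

Heat load = 15000 kWh × 3412 = 51,180,000 BTU
Gas: input = 51,180,000 / 0.96 = 53,312,500 BTU = 533.1 therm → 533.1 × £2.37 = £1,263.51; + 12 × £8.60 standing = £1,366.71
Heat pump: 51,180,000 BTU / 3412 = 15,000 kWh heat; / 4 = 3,750 kWh in → × £0.0783 = £293.62; + 12 × £13.86 standing = £459.94
Difference = |£1,366.71 − £459.94| = £906.76

£906.76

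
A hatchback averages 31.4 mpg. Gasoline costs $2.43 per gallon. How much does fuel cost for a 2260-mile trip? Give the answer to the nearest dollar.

$175

Fuel = 2260 mi / 31.4 mpg = 71.97 gal
Cost = 71.97 gal × $2.43/gal = $174.90 ≈ $175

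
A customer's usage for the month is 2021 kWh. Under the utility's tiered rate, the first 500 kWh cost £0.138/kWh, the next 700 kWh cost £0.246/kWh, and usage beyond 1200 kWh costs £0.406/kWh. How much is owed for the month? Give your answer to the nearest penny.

First 500 kWh × £0.138 = £69.00
Next 700 kWh × £0.246 = £172.20
Remaining 821 kWh × £0.406 = £333.33
Total = £574.53

£574.53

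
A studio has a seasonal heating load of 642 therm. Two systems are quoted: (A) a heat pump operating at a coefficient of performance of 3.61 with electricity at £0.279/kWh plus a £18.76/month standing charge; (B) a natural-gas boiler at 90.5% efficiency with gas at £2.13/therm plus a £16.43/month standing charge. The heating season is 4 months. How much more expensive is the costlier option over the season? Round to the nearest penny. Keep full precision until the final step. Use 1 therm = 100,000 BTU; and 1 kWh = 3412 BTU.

£47.49

Heat load = 642 therm × 100,000 = 64,200,000 BTU
Gas: input = 64,200,000 / 0.905 = 70,939,227 BTU = 709.4 therm → 709.4 × £2.13 = £1,511.01; + 4 × £16.43 standing = £1,576.73
Heat pump: 64,200,000 BTU / 3412 = 18,820 kWh heat; / 3.61 = 5,212 kWh in → × £0.279 = £1,454.20; + 4 × £18.76 standing = £1,529.24
Difference = |£1,576.73 − £1,529.24| = £47.49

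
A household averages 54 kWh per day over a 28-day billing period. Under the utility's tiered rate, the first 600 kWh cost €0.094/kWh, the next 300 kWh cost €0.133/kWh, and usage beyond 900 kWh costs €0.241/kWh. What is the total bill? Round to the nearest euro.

Usage = 54 kWh/day × 28 days = 1512 kWh
First 600 kWh × €0.094 = €56.40
Next 300 kWh × €0.133 = €39.90
Remaining 612 kWh × €0.241 = €147.49
Total = €243.79 ≈ €244

€244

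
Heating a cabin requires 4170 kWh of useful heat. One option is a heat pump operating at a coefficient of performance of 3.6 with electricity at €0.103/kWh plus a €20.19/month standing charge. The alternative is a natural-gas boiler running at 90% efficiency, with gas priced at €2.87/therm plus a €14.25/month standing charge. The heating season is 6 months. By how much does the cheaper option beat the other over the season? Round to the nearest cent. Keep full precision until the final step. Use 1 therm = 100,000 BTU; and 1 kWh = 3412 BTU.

€298.77

Heat load = 4170 kWh × 3412 = 14,228,040 BTU
Gas: input = 14,228,040 / 0.90 = 15,808,933 BTU = 158.1 therm → 158.1 × €2.87 = €453.72; + 6 × €14.25 standing = €539.22
Heat pump: 14,228,040 BTU / 3412 = 4,170 kWh heat; / 3.6 = 1,158 kWh in → × €0.103 = €119.31; + 6 × €20.19 standing = €240.45
Difference = |€539.22 − €240.45| = €298.77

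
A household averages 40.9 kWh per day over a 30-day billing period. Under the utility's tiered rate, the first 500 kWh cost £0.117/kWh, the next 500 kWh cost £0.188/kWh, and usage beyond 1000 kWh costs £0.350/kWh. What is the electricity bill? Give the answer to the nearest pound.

£232

Usage = 40.9 kWh/day × 30 days = 1227 kWh
First 500 kWh × £0.117 = £58.50
Next 500 kWh × £0.188 = £94.00
Remaining 227 kWh × £0.350 = £79.45
Total = £231.95 ≈ £232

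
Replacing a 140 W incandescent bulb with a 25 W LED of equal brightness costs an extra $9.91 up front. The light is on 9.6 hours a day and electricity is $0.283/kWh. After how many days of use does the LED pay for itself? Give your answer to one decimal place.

31.7 days

Power saved = 140 − 25 = 115 W
Daily energy saved = 115 W × 9.6 h = 1104 Wh = 1.104 kWh
Daily savings = 1.104 × $0.283 = $0.3124
Payback = $9.91 / $0.3124 per day = 31.72 days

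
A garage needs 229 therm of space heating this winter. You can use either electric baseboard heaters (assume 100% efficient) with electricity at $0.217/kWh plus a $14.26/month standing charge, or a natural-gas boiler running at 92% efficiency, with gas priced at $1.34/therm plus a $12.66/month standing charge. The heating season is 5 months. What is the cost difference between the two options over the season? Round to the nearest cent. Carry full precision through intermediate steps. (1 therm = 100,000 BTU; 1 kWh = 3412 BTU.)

Heat load = 229 therm × 100,000 = 22,900,000 BTU
Gas: input = 22,900,000 / 0.92 = 24,891,304 BTU = 248.9 therm → 248.9 × $1.34 = $333.54; + 5 × $12.66 standing = $396.84
Electric: 22,900,000 BTU / 3412 = 6,712 kWh → × $0.217 = $1,456.42; + 5 × $14.26 standing = $1,527.72
Difference = |$396.84 − $1,527.72| = $1,130.88

$1130.88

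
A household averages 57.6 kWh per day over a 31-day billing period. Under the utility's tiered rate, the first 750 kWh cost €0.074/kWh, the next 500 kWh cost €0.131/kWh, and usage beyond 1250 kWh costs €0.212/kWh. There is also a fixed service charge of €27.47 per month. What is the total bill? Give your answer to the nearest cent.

€262.02

Usage = 57.6 kWh/day × 31 days = 1785.6 kWh
First 750 kWh × €0.074 = €55.50
Next 500 kWh × €0.131 = €65.50
Remaining 535.6 kWh × €0.212 = €113.55
Energy charge = €234.55; + service €27.47 = €262.02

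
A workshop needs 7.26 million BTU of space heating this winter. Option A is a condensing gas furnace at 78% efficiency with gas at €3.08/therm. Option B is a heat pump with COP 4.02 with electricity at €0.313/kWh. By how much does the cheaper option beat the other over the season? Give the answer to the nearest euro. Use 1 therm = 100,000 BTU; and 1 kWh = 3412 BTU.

Heat load = 7.26 × 10⁶ BTU = 7,260,000 BTU
Gas: input = 7,260,000 / 0.78 = 9,307,692 BTU = 93.08 therm → 93.08 × €3.08 = €286.68
Heat pump: 7,260,000 BTU / 3412 = 2,128 kWh heat; / 4.02 = 529.3 kWh in → × €0.313 = €165.67
Difference = |€286.68 − €165.67| = €121.01 ≈ €121

€121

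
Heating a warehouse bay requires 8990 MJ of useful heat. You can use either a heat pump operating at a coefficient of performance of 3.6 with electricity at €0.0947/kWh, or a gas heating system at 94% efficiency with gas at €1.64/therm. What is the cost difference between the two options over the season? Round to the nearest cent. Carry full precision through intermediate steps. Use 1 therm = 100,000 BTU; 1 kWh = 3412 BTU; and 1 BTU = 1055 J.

€82.97

Heat load = 8990 MJ = 8,990,000,000 J / 1055 = 8,521,327 BTU
Gas: input = 8,521,327 / 0.94 = 9,065,242 BTU = 90.65 therm → 90.65 × €1.64 = €148.67
Heat pump: 8,521,327 BTU / 3412 = 2,497 kWh heat; / 3.6 = 693.7 kWh in → × €0.0947 = €65.70
Difference = |€148.67 − €65.70| = €82.97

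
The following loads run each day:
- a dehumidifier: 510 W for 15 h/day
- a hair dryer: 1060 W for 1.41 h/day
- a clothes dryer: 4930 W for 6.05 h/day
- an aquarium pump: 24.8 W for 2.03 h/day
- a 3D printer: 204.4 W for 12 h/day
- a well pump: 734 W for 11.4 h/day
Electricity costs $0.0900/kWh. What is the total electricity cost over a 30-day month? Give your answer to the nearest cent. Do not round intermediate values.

dehumidifier: 510 W × 15 h × 30 d = 229,500 Wh = 229.5 kWh
hair dryer: 1060 W × 1.41 h × 30 d = 44,838 Wh = 44.84 kWh
clothes dryer: 4930 W × 6.05 h × 30 d = 894,795 Wh = 894.8 kWh
aquarium pump: 24.8 W × 2.03 h × 30 d = 1,510 Wh = 1.51 kWh
3D printer: 204.4 W × 12 h × 30 d = 73,584 Wh = 73.58 kWh
well pump: 734 W × 11.4 h × 30 d = 251,028 Wh = 251 kWh
Total energy = 229.5 + 44.84 + 894.8 + 1.51 + 73.58 + 251 = 1,495 kWh
Cost = 1,495 kWh × $0.0900 = $134.57

$134.57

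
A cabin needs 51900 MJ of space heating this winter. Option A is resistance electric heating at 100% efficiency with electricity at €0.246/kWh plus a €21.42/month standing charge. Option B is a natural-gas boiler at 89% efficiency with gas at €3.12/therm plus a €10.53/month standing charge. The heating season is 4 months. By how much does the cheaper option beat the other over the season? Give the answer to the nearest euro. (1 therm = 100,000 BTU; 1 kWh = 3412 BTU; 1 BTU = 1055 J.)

€1866

Heat load = 51900 MJ = 51,900,000,000 J / 1055 = 49,194,313 BTU
Gas: input = 49,194,313 / 0.890 = 55,274,509 BTU = 552.7 therm → 552.7 × €3.12 = €1,724.56; + 4 × €10.53 standing = €1,766.68
Electric: 49,194,313 BTU / 3412 = 14,420 kWh → × €0.246 = €3,546.83; + 4 × €21.42 standing = €3,632.51
Difference = |€1,766.68 − €3,632.51| = €1,865.83 ≈ €1866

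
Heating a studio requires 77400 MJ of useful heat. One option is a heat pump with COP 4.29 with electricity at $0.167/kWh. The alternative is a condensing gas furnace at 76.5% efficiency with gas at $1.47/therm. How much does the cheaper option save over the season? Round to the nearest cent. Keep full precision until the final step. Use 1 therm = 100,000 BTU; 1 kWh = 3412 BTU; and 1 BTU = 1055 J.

$572.73

Heat load = 77400 MJ = 77,400,000,000 J / 1055 = 73,364,929 BTU
Gas: input = 73,364,929 / 0.765 = 95,901,868 BTU = 959 therm → 959 × $1.47 = $1,409.76
Heat pump: 73,364,929 BTU / 3412 = 21,500 kWh heat; / 4.29 = 5,012 kWh in → × $0.167 = $837.03
Difference = |$1,409.76 − $837.03| = $572.73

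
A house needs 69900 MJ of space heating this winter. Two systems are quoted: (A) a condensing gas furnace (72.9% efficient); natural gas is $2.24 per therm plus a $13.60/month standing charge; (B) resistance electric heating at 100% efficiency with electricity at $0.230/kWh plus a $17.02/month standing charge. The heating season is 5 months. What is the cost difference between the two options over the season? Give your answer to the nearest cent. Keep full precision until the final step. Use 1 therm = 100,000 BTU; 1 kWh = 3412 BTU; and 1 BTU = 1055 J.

Heat load = 69900 MJ = 69,900,000,000 J / 1055 = 66,255,924 BTU
Gas: input = 66,255,924 / 0.729 = 90,886,041 BTU = 908.9 therm → 908.9 × $2.24 = $2,035.85; + 5 × $13.60 standing = $2,103.85
Electric: 66,255,924 BTU / 3412 = 19,420 kWh → × $0.230 = $4,466.26; + 5 × $17.02 standing = $4,551.36
Difference = |$2,103.85 − $4,551.36| = $2,447.51

$2447.51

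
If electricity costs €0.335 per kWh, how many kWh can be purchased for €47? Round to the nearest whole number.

140 kWh

€47 / €0.335 per kWh = 140.3 kWh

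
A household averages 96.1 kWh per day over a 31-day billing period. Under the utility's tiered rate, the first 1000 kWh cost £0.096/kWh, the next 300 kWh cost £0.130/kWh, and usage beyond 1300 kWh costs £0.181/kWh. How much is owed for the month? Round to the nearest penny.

£438.92

Usage = 96.1 kWh/day × 31 days = 2979.1 kWh
First 1000 kWh × £0.096 = £96.00
Next 300 kWh × £0.130 = £39.00
Remaining 1679.1 kWh × £0.181 = £303.92
Total = £438.92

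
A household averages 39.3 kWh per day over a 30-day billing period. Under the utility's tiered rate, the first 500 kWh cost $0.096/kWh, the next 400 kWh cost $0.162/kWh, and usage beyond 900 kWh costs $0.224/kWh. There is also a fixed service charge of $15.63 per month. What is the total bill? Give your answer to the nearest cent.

$190.93

Usage = 39.3 kWh/day × 30 days = 1179 kWh
First 500 kWh × $0.096 = $48.00
Next 400 kWh × $0.162 = $64.80
Remaining 279 kWh × $0.224 = $62.50
Energy charge = $175.30; + service $15.63 = $190.93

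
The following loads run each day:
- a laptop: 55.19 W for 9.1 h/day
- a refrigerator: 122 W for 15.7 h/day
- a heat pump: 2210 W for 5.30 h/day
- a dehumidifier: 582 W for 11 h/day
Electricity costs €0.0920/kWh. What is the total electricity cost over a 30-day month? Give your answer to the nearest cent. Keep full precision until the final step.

€56.67

laptop: 55.19 W × 9.1 h × 30 d = 15,067 Wh = 15.07 kWh
refrigerator: 122 W × 15.7 h × 30 d = 57,462 Wh = 57.46 kWh
heat pump: 2210 W × 5.30 h × 30 d = 351,390 Wh = 351.4 kWh
dehumidifier: 582 W × 11 h × 30 d = 192,060 Wh = 192.1 kWh
Total energy = 15.07 + 57.46 + 351.4 + 192.1 = 616 kWh
Cost = 616 kWh × €0.0920 = €56.67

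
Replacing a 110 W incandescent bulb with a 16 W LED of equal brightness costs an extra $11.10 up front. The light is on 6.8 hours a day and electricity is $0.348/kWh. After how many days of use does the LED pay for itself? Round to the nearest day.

Power saved = 110 − 16 = 94 W
Daily energy saved = 94 W × 6.8 h = 639.2 Wh = 0.6392 kWh
Daily savings = 0.6392 × $0.348 = $0.2224
Payback = $11.10 / $0.2224 per day = 49.9 days

50 days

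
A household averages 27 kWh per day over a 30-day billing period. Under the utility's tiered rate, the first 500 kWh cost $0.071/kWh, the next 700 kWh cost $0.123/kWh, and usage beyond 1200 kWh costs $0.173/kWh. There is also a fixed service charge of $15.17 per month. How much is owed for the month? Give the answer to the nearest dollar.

Usage = 27 kWh/day × 30 days = 810 kWh
First 500 kWh × $0.071 = $35.50
Next 310 kWh × $0.123 = $38.13
Remaining tier: 0 kWh (not reached)
Energy charge = $73.63; + service $15.17 = $88.80 ≈ $89

$89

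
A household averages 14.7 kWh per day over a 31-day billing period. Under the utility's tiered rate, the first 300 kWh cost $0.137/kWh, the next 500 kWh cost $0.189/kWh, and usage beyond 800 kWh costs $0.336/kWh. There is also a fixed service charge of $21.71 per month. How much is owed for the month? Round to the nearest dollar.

Usage = 14.7 kWh/day × 31 days = 455.7 kWh
First 300 kWh × $0.137 = $41.10
Next 155.7 kWh × $0.189 = $29.43
Remaining tier: 0 kWh (not reached)
Energy charge = $70.53; + service $21.71 = $92.24 ≈ $92

$92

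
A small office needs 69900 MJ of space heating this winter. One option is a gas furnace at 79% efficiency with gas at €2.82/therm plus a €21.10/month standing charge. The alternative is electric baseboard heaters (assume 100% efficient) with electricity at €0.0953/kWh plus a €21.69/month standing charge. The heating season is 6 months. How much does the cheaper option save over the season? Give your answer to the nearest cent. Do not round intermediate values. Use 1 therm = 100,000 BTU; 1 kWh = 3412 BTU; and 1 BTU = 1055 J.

Heat load = 69900 MJ = 69,900,000,000 J / 1055 = 66,255,924 BTU
Gas: input = 66,255,924 / 0.79 = 83,868,258 BTU = 838.7 therm → 838.7 × €2.82 = €2,365.08; + 6 × €21.10 standing = €2,491.68
Electric: 66,255,924 BTU / 3412 = 19,420 kWh → × €0.0953 = €1,850.58; + 6 × €21.69 standing = €1,980.72
Difference = |€2,491.68 − €1,980.72| = €510.96

€510.96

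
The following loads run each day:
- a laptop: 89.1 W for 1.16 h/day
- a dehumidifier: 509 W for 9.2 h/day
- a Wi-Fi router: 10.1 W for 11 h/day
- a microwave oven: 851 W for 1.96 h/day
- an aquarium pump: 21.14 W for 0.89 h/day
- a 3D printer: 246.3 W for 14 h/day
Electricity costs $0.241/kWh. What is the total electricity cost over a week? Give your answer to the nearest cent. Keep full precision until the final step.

laptop: 89.1 W × 1.16 h × 7 d = 723 Wh = 0.7235 kWh
dehumidifier: 509 W × 9.2 h × 7 d = 32,780 Wh = 32.78 kWh
Wi-Fi router: 10.1 W × 11 h × 7 d = 778 Wh = 0.7777 kWh
microwave oven: 851 W × 1.96 h × 7 d = 11,676 Wh = 11.68 kWh
aquarium pump: 21.14 W × 0.89 h × 7 d = 132 Wh = 0.1317 kWh
3D printer: 246.3 W × 14 h × 7 d = 24,137 Wh = 24.14 kWh
Total energy = 0.7235 + 32.78 + 0.7777 + 11.68 + 0.1317 + 24.14 = 70.23 kWh
Cost = 70.23 kWh × $0.241 = $16.92

$16.92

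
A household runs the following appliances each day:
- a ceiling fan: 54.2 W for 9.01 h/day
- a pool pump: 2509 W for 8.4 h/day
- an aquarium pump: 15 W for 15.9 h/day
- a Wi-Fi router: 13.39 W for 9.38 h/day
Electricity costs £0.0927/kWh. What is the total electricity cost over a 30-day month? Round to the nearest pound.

£61

ceiling fan: 54.2 W × 9.01 h × 30 d = 14,650 Wh = 14.65 kWh
pool pump: 2509 W × 8.4 h × 30 d = 632,268 Wh = 632.3 kWh
aquarium pump: 15 W × 15.9 h × 30 d = 7,155 Wh = 7.155 kWh
Wi-Fi router: 13.39 W × 9.38 h × 30 d = 3,768 Wh = 3.768 kWh
Total energy = 14.65 + 632.3 + 7.155 + 3.768 = 657.8 kWh
Cost = 657.8 kWh × £0.0927 = £60.98 ≈ £61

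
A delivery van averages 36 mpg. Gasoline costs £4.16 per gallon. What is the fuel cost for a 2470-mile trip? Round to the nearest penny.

Fuel = 2470 mi / 36 mpg = 68.61 gal
Cost = 68.61 gal × £4.16/gal = £285.42

£285.42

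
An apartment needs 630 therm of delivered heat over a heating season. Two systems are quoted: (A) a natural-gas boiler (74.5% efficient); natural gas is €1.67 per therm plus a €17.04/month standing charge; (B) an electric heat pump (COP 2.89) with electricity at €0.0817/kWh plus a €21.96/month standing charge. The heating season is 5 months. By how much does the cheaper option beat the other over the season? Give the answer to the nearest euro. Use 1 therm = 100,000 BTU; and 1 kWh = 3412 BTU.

Heat load = 630 therm × 100,000 = 63,000,000 BTU
Gas: input = 63,000,000 / 0.745 = 84,563,758 BTU = 845.6 therm → 845.6 × €1.67 = €1,412.21; + 5 × €17.04 standing = €1,497.41
Heat pump: 63,000,000 BTU / 3412 = 18,460 kWh heat; / 2.89 = 6,389 kWh in → × €0.0817 = €521.98; + 5 × €21.96 standing = €631.78
Difference = |€1,497.41 − €631.78| = €865.63 ≈ €866

€866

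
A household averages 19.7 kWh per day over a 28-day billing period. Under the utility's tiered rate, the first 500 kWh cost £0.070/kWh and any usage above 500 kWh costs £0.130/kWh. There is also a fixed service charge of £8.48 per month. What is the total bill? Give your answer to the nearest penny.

Usage = 19.7 kWh/day × 28 days = 551.6 kWh
First 500 kWh × £0.070 = £35.00
Remaining 51.6 kWh × £0.130 = £6.71
Energy charge = £41.71; + service £8.48 = £50.19

£50.19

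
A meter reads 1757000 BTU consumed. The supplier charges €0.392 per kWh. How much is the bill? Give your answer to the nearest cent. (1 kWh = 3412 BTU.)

1757000 BTU × (0.00029308 kWh/BTU) = 514.9 kWh
Cost = 514.9 kWh × €0.392/kWh = €201.86

€201.86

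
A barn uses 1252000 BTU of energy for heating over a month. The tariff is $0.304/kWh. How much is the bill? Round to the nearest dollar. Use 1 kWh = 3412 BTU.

1252000 BTU × (0.00029308 kWh/BTU) = 366.9 kWh
Cost = 366.9 kWh × $0.304/kWh = $111.55 ≈ $112

$112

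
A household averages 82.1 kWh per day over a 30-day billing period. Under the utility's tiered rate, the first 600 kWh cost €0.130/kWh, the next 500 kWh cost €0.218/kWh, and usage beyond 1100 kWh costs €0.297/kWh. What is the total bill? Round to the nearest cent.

€591.81

Usage = 82.1 kWh/day × 30 days = 2463 kWh
First 600 kWh × €0.130 = €78.00
Next 500 kWh × €0.218 = €109.00
Remaining 1363 kWh × €0.297 = €404.81
Total = €591.81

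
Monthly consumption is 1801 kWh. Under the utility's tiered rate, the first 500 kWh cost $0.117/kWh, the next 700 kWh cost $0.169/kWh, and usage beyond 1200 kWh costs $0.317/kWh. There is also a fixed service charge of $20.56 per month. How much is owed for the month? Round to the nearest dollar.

$388

First 500 kWh × $0.117 = $58.50
Next 700 kWh × $0.169 = $118.30
Remaining 601 kWh × $0.317 = $190.52
Energy charge = $367.32; + service $20.56 = $387.88 ≈ $388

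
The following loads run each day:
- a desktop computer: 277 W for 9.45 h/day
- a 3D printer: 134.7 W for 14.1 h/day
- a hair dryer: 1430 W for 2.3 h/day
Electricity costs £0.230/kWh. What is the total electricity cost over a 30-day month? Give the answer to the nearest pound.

desktop computer: 277 W × 9.45 h × 30 d = 78,529 Wh = 78.53 kWh
3D printer: 134.7 W × 14.1 h × 30 d = 56,978 Wh = 56.98 kWh
hair dryer: 1430 W × 2.3 h × 30 d = 98,670 Wh = 98.67 kWh
Total energy = 78.53 + 56.98 + 98.67 = 234.2 kWh
Cost = 234.2 kWh × £0.230 = £53.86 ≈ £54

£54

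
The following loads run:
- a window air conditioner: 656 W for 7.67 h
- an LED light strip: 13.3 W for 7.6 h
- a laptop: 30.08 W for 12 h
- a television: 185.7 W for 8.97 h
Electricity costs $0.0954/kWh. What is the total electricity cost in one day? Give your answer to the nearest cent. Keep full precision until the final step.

window air conditioner: 656 W × 7.67 h = 5,032 Wh = 5.032 kWh
LED light strip: 13.3 W × 7.6 h = 101 Wh = 0.1011 kWh
laptop: 30.08 W × 12 h = 361 Wh = 0.361 kWh
television: 185.7 W × 8.97 h = 1,666 Wh = 1.666 kWh
Total energy = 5.032 + 0.1011 + 0.361 + 1.666 = 7.159 kWh
Cost = 7.159 kWh × $0.0954 = $0.68

$0.68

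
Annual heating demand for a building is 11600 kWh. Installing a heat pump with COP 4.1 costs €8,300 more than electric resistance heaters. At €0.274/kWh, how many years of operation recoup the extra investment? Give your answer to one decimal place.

Resistance: 11600 kWh × €0.274 = €3,178.40/yr
Heat pump: 11600 / 4.1 = 2829 kWh in → × €0.274 = €775.22/yr
Annual savings = €2,403.18
Payback = €8,300 / €2,403.18 = 3.45 years

3.5 years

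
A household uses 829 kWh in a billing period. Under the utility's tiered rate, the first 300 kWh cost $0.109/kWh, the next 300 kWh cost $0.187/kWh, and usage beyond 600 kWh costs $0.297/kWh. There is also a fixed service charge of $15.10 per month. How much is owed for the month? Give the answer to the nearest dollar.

First 300 kWh × $0.109 = $32.70
Next 300 kWh × $0.187 = $56.10
Remaining 229 kWh × $0.297 = $68.01
Energy charge = $156.81; + service $15.10 = $171.91 ≈ $172

$172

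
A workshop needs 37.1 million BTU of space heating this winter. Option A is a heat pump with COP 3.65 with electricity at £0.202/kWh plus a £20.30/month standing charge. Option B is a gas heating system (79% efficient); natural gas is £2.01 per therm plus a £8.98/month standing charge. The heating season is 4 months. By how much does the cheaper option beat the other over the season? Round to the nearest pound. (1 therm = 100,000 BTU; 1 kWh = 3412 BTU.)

Heat load = 37.1 × 10⁶ BTU = 37,100,000 BTU
Gas: input = 37,100,000 / 0.79 = 46,962,025 BTU = 469.6 therm → 469.6 × £2.01 = £943.94; + 4 × £8.98 standing = £979.86
Heat pump: 37,100,000 BTU / 3412 = 10,870 kWh heat; / 3.65 = 2,979 kWh in → × £0.202 = £601.76; + 4 × £20.30 standing = £682.96
Difference = |£979.86 − £682.96| = £296.90 ≈ £297

£297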